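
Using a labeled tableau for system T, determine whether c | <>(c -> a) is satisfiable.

Yes, satisfiable

1. c | <>(c -> a), w0
2. <>(c -> a), w0
3. c -> a, w1
4. a, w1
Accessibility: w0Rw0, w0Rw1, w1Rw1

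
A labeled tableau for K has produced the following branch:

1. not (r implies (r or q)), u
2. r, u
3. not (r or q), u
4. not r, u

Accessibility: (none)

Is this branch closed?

Yes, closed

Both r and not r appear at u.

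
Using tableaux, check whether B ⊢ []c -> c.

Tableau for the negation ~([]c -> c):
1. ~([]c -> c), u
2. []c, u
3. ~c, u
4. c, u
Accessibility: uRu
Branch closes: c and ~c both at u.
All branches of the negation close; one closing branch shown above.

Yes, valid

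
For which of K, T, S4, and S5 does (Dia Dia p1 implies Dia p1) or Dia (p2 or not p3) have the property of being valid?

S4-tableau for the negation not ((Dia Dia p1 implies Dia p1) or Dia (p2 or not p3)):
1. not ((Dia Dia p1 implies Dia p1) or Dia (p2 or not p3)), u
2. not (Dia Dia p1 implies Dia p1), u
3. not Dia (p2 or not p3), u
4. Dia Dia p1, u
5. not Dia p1, u
6. not (p2 or not p3), u
7. not p2, u
8. p3, u
9. not p1, u
10. Dia p1, v
11. not (p2 or not p3), v
12. not p2, v
13. p3, v
14. not p1, v
15. p1, w
16. not (p2 or not p3), w
17. not p2, w
18. p3, w
19. not p1, w
Accessibility: uRu, uRv, uRw, vRv, vRw, wRw
Branch closes: p1 and not p1 both at w.
Every branch closes (one shown): valid in S4, hence also in S5 (every theorem of S4 is a theorem of S5).
T-tableau for the negation not ((Dia Dia p1 implies Dia p1) or Dia (p2 or not p3)):
1. not ((Dia Dia p1 implies Dia p1) or Dia (p2 or not p3)), u
2. not (Dia Dia p1 implies Dia p1), u
3. not Dia (p2 or not p3), u
4. Dia Dia p1, u
5. not Dia p1, u
6. not (p2 or not p3), u
7. not p2, u
8. p3, u
9. not p1, u
10. Dia p1, v
11. not (p2 or not p3), v
12. not p2, v
13. p3, v
14. not p1, v
15. p1, w
Accessibility: uRu, uRv, vRv, vRw, wRw
Complete open branch: countermodel on a T-frame, so not valid in T, nor in K (the same frame is also a K-frame).

S4, S5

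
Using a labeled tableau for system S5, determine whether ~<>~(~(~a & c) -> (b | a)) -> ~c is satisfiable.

1. ~<>~(~(~a & c) -> (b | a)) -> ~c, 0
2. ~c, 0
Accessibility: 0R0

Satisfiable (open branch found)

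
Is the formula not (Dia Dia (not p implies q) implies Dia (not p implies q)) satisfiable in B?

Satisfiable (open branch found)

1. not (Dia Dia (not p implies q) implies Dia (not p implies q)), u
2. Dia Dia (not p implies q), u   [neg-implies-rule on 1]
3. not Dia (not p implies q), u   [neg-implies-rule on 1]
4. not (not p implies q), u   [neg-Dia-rule on 3 via uRu]
5. not p, u   [neg-implies-rule on 4]
6. not q, u   [neg-implies-rule on 4]
7. Dia (not p implies q), v   [Dia-rule on 2: fresh world v, uRv]
8. not (not p implies q), v   [neg-Dia-rule on 3 via uRv]
9. not p, v   [neg-implies-rule on 8]
10. not q, v   [neg-implies-rule on 8]
11. not p implies q, w   [Dia-rule on 7: fresh world w, vRw]
12. q, w   [implies-rule on 11 (branches; this branch)]
Accessibility: uRu, uRv, vRu, vRv, vRw, wRv, wRw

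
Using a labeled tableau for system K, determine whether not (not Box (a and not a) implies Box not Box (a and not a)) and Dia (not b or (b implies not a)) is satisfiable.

1. not (not Box (a and not a) implies Box not Box (a and not a)) and Dia (not b or (b implies not a)), w0
2. not (not Box (a and not a) implies Box not Box (a and not a)), w0
3. Dia (not b or (b implies not a)), w0
4. not Box (a and not a), w0
5. not Box not Box (a and not a), w0
6. not b or (b implies not a), w1
7. b implies not a, w1
8. not a, w1
9. not (a and not a), w2
10. a, w2
11. Box (a and not a), w3
Accessibility: w0Rw1, w0Rw2, w0Rw3

Satisfiable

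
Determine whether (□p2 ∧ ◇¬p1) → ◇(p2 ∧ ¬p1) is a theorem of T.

Valid

Tableau for the negation ¬((□p2 ∧ ◇¬p1) → ◇(p2 ∧ ¬p1)):
1. ¬((□p2 ∧ ◇¬p1) → ◇(p2 ∧ ¬p1)), 0
2. □p2 ∧ ◇¬p1, 0
3. ¬◇(p2 ∧ ¬p1), 0
4. □p2, 0
5. ◇¬p1, 0
6. ¬(p2 ∧ ¬p1), 0
7. p2, 0
8. p1, 0
9. ¬p1, 1
10. ¬(p2 ∧ ¬p1), 1
11. p2, 1
12. p1, 1
Accessibility: 0R0, 0R1, 1R1
Branch closes: p1 and ¬p1 both at 1.
Every branch of the negation's tableau closes; the branch above is one of them.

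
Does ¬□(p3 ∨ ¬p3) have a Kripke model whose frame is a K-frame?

Unsatisfiable (every branch closes)

1. ¬□(p3 ∨ ¬p3), w0
2. ¬(p3 ∨ ¬p3), w1
3. ¬p3, w1
4. p3, w1
Accessibility: w0Rw1
Branch closes: p3 and ¬p3 both at w1.
(One branch shown.) All branches close.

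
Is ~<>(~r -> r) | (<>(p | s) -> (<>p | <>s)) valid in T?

Tableau for the negation ~(~<>(~r -> r) | (<>(p | s) -> (<>p | <>s))):
1. ~(~<>(~r -> r) | (<>(p | s) -> (<>p | <>s))), u
2. <>(~r -> r), u   [~|-rule on 1]
3. ~(<>(p | s) -> (<>p | <>s)), u   [~|-rule on 1]
4. <>(p | s), u   [~->-rule on 3]
5. ~(<>p | <>s), u   [~->-rule on 3]
6. ~<>p, u   [~|-rule on 5]
7. ~<>s, u   [~|-rule on 5]
8. ~p, u   [~<>-rule on 6 via uRu]
9. ~s, u   [~<>-rule on 7 via uRu]
10. ~r -> r, v   [<>-rule on 2: fresh world v, uRv]
11. ~p, v   [~<>-rule on 6 via uRv]
12. ~s, v   [~<>-rule on 7 via uRv]
13. r, v   [->-rule on 10 (branches; this branch)]
14. p | s, w   [<>-rule on 4: fresh world w, uRw]
15. ~p, w   [~<>-rule on 6 via uRw]
16. ~s, w   [~<>-rule on 7 via uRw]
17. s, w   [|-rule on 14 (branches; this branch)]
Accessibility: uRu, uRv, uRw, vRv, wRw
Branch closes: s and ~s both at w.
Every branch of the negation's tableau closes; the branch above is one of them.

Valid in T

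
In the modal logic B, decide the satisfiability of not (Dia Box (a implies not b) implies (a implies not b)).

Unsatisfiable (every branch closes)

1. not (Dia Box (a implies not b) implies (a implies not b)), u
2. Dia Box (a implies not b), u
3. not (a implies not b), u
4. a, u
5. b, u
6. Box (a implies not b), v
7. a implies not b, u
8. a implies not b, v
9. not b, u
Accessibility: uRu, uRv, vRu, vRv
Branch closes: b and not b both at u.
All branches of the tableau close; one closing branch shown above.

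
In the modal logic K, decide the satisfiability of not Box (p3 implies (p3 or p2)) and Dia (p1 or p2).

No, unsatisfiable

1. not Box (p3 implies (p3 or p2)) and Dia (p1 or p2), u
2. not Box (p3 implies (p3 or p2)), u
3. Dia (p1 or p2), u
4. not (p3 implies (p3 or p2)), v
5. p3, v
6. not (p3 or p2), v
7. not p3, v
8. not p2, v
Accessibility: uRv
Branch closes: p3 and not p3 both at v.
Every branch closes; the branch above is one of them.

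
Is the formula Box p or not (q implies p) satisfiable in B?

1. Box p or not (q implies p), u
2. not (q implies p), u
3. q, u
4. not p, u
Accessibility: uRu

Satisfiable (open branch found)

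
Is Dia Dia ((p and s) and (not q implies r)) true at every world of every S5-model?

Tableau for the negation not Dia Dia ((p and s) and (not q implies r)):
1. not Dia Dia ((p and s) and (not q implies r)), 0
2. not Dia ((p and s) and (not q implies r)), 0   [neg-Dia-rule on 1 via 0R0]
3. not ((p and s) and (not q implies r)), 0   [neg-Dia-rule on 2 via 0R0]
4. not (not q implies r), 0   [neg-and-rule on 3 (branches; this branch)]
5. not q, 0   [neg-implies-rule on 4]
6. not r, 0   [neg-implies-rule on 4]
Accessibility: 0R0
The negation has an open branch (countermodel exists).

Invalid (countermodel exists)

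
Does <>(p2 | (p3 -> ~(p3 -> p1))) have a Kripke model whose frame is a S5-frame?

Satisfiable

1. <>(p2 | (p3 -> ~(p3 -> p1))), 0
2. p2 | (p3 -> ~(p3 -> p1)), 1   [<>-rule on 1: fresh world 1, 0R1]
3. p3 -> ~(p3 -> p1), 1   [|-rule on 2 (branches; this branch)]
4. ~(p3 -> p1), 1   [->-rule on 3 (branches; this branch)]
5. p3, 1   [~->-rule on 4]
6. ~p1, 1   [~->-rule on 4]
Accessibility: 0R0, 0R1, 1R0, 1R1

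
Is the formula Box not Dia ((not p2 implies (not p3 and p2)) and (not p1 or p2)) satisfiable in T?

Satisfiable (open branch found)

1. Box not Dia ((not p2 implies (not p3 and p2)) and (not p1 or p2)), u
2. not Dia ((not p2 implies (not p3 and p2)) and (not p1 or p2)), u
3. not ((not p2 implies (not p3 and p2)) and (not p1 or p2)), u
4. not (not p1 or p2), u
5. p1, u
6. not p2, u
Accessibility: uRu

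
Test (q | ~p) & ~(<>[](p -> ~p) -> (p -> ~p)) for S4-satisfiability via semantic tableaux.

1. (q | ~p) & ~(<>[](p -> ~p) -> (p -> ~p)), 0
2. q | ~p, 0
3. ~(<>[](p -> ~p) -> (p -> ~p)), 0
4. <>[](p -> ~p), 0
5. ~(p -> ~p), 0
6. p, 0
7. q, 0
8. [](p -> ~p), 1
9. p -> ~p, 1
10. ~p, 1
Accessibility: 0R0, 0R1, 1R1

Satisfiable (open branch found)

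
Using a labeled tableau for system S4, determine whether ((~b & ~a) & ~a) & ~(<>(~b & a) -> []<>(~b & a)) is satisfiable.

1. ((~b & ~a) & ~a) & ~(<>(~b & a) -> []<>(~b & a)), 0
2. (~b & ~a) & ~a, 0   [&-rule on 1]
3. ~(<>(~b & a) -> []<>(~b & a)), 0   [&-rule on 1]
4. ~b & ~a, 0   [&-rule on 2]
5. ~a, 0   [&-rule on 2]
6. <>(~b & a), 0   [~->-rule on 3]
7. ~[]<>(~b & a), 0   [~->-rule on 3]
8. ~b, 0   [&-rule on 4]
9. ~b & a, 1   [<>-rule on 6: fresh world 1, 0R1]
10. ~b, 1   [&-rule on 9]
11. a, 1   [&-rule on 9]
12. ~<>(~b & a), 2   [~[]-rule on 7: fresh world 2, 0R2]
13. ~(~b & a), 2   [~<>-rule on 12 via 2R2]
14. ~a, 2   [~&-rule on 13 (branches; this branch)]
Accessibility: 0R0, 0R1, 0R2, 1R1, 2R2

Yes, satisfiable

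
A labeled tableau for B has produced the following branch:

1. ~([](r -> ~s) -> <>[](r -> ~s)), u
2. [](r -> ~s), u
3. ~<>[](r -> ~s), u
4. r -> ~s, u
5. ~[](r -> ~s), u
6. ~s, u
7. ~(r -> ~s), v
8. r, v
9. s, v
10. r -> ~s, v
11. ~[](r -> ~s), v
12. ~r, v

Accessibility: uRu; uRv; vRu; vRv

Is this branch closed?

Both r and ~r appear at v.

Yes, closed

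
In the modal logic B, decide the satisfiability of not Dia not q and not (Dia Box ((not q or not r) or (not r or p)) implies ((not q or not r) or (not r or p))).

No, unsatisfiable

1. not Dia not q and not (Dia Box ((not q or not r) or (not r or p)) implies ((not q or not r) or (not r or p))), 0
2. not Dia not q, 0
3. not (Dia Box ((not q or not r) or (not r or p)) implies ((not q or not r) or (not r or p))), 0
4. Dia Box ((not q or not r) or (not r or p)), 0
5. not ((not q or not r) or (not r or p)), 0
6. not (not q or not r), 0
7. not (not r or p), 0
8. q, 0
9. r, 0
10. not p, 0
11. Box ((not q or not r) or (not r or p)), 1
12. q, 1
13. (not q or not r) or (not r or p), 0
14. (not q or not r) or (not r or p), 1
15. not r or p, 0
16. not r or p, 1
17. p, 0
Accessibility: 0R0, 0R1, 1R0, 1R1
Branch closes: p and not p both at 0.
All branches of the tableau close; one closing branch shown above.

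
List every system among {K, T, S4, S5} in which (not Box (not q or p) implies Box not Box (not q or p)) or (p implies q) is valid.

S5

S5-tableau for the negation not ((not Box (not q or p) implies Box not Box (not q or p)) or (p implies q)):
1. not ((not Box (not q or p) implies Box not Box (not q or p)) or (p implies q)), w0
2. not (not Box (not q or p) implies Box not Box (not q or p)), w0
3. not (p implies q), w0
4. not Box (not q or p), w0
5. not Box not Box (not q or p), w0
6. p, w0
7. not q, w0
8. not (not q or p), w1
9. q, w1
10. not p, w1
11. Box (not q or p), w2
12. not q or p, w0
13. not q or p, w1
14. not q or p, w2
15. p, w1
Accessibility: w0Rw0, w0Rw1, w0Rw2, w1Rw0, w1Rw1, w1Rw2, w2Rw0, w2Rw1, w2Rw2
Branch closes: p and not p both at w1.
Every branch closes (one shown): valid in S5.
S4-tableau for the negation not ((not Box (not q or p) implies Box not Box (not q or p)) or (p implies q)):
1. not ((not Box (not q or p) implies Box not Box (not q or p)) or (p implies q)), w0
2. not (not Box (not q or p) implies Box not Box (not q or p)), w0
3. not (p implies q), w0
4. not Box (not q or p), w0
5. not Box not Box (not q or p), w0
6. p, w0
7. not q, w0
8. not (not q or p), w1
9. q, w1
10. not p, w1
11. Box (not q or p), w2
12. not q or p, w2
13. p, w2
Accessibility: w0Rw0, w0Rw1, w0Rw2, w1Rw1, w2Rw2
Complete open branch: countermodel on an S4-frame, so not valid in S4, nor in K, T (the same frame is also a K-frame and a T-frame).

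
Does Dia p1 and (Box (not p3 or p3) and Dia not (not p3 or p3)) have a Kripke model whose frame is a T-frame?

No, unsatisfiable

1. Dia p1 and (Box (not p3 or p3) and Dia not (not p3 or p3)), u
2. Dia p1, u
3. Box (not p3 or p3) and Dia not (not p3 or p3), u
4. Box (not p3 or p3), u
5. Dia not (not p3 or p3), u
6. not p3 or p3, u
7. p3, u
8. p1, v
9. not p3 or p3, v
10. p3, v
11. not (not p3 or p3), w
12. p3, w
13. not p3, w
Accessibility: uRu, uRv, uRw, vRv, wRw
Branch closes: p3 and not p3 both at w.
Every branch closes; the branch above is one of them.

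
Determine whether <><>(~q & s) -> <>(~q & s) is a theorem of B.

Invalid (countermodel exists)

Tableau for the negation ~(<><>(~q & s) -> <>(~q & s)):
1. ~(<><>(~q & s) -> <>(~q & s)), u
2. <><>(~q & s), u
3. ~<>(~q & s), u
4. ~(~q & s), u
5. ~s, u
6. <>(~q & s), v
7. ~(~q & s), v
8. ~s, v
9. ~q & s, w
10. ~q, w
11. s, w
Accessibility: uRu, uRv, vRu, vRv, vRw, wRv, wRw
The negation has an open branch (countermodel exists).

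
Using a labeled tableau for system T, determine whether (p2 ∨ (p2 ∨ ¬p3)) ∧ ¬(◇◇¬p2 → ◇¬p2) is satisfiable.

Satisfiable (open branch found)

1. (p2 ∨ (p2 ∨ ¬p3)) ∧ ¬(◇◇¬p2 → ◇¬p2), w0
2. p2 ∨ (p2 ∨ ¬p3), w0
3. ¬(◇◇¬p2 → ◇¬p2), w0
4. ◇◇¬p2, w0
5. ¬◇¬p2, w0
6. p2, w0
7. p2 ∨ ¬p3, w0
8. ¬p3, w0
9. ◇¬p2, w1
10. p2, w1
11. ¬p2, w2
Accessibility: w0Rw0, w0Rw1, w1Rw1, w1Rw2, w2Rw2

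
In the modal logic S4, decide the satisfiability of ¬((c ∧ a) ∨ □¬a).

1. ¬((c ∧ a) ∨ □¬a), u
2. ¬(c ∧ a), u
3. ¬□¬a, u
4. ¬a, u
5. a, v
Accessibility: uRu, uRv, vRv

Satisfiable (open branch found)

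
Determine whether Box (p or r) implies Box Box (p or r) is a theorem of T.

Tableau for the negation not (Box (p or r) implies Box Box (p or r)):
1. not (Box (p or r) implies Box Box (p or r)), 0
2. Box (p or r), 0
3. not Box Box (p or r), 0
4. p or r, 0
5. r, 0
6. not Box (p or r), 1
7. p or r, 1
8. r, 1
9. not (p or r), 2
10. not p, 2
11. not r, 2
Accessibility: 0R0, 0R1, 1R1, 1R2, 2R2
The negation has an open branch (countermodel exists).

No, not valid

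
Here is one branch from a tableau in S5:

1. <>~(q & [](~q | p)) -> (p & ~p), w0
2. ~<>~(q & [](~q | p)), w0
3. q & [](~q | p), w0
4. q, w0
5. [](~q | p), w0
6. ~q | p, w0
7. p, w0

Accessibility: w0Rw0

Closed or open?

No, open

There is no literal clash: for every atom and world, at most one sign appears.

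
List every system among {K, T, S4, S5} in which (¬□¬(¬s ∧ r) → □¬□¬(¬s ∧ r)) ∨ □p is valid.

S4-tableau for the negation ¬((¬□¬(¬s ∧ r) → □¬□¬(¬s ∧ r)) ∨ □p):
1. ¬((¬□¬(¬s ∧ r) → □¬□¬(¬s ∧ r)) ∨ □p), w0
2. ¬(¬□¬(¬s ∧ r) → □¬□¬(¬s ∧ r)), w0   [¬∨-rule on 1]
3. ¬□p, w0   [¬∨-rule on 1]
4. ¬□¬(¬s ∧ r), w0   [¬→-rule on 2]
5. ¬□¬□¬(¬s ∧ r), w0   [¬→-rule on 2]
6. ¬p, w1   [¬□-rule on 3: fresh world w1, w0Rw1]
7. ¬s ∧ r, w2   [¬□-rule on 4: fresh world w2, w0Rw2]
8. ¬s, w2   [∧-rule on 7]
9. r, w2   [∧-rule on 7]
10. □¬(¬s ∧ r), w3   [¬□-rule on 5: fresh world w3, w0Rw3]
11. ¬(¬s ∧ r), w3   [□-rule on 10 via w3Rw3]
12. ¬r, w3   [¬∧-rule on 11 (branches; this branch)]
Accessibility: w0Rw0, w0Rw1, w0Rw2, w0Rw3, w1Rw1, w2Rw2, w3Rw3
Complete open branch: countermodel on an S4-frame, so not valid in S4, nor in K, T (the same frame is also a K-frame and a T-frame).
S5-tableau for the negation ¬((¬□¬(¬s ∧ r) → □¬□¬(¬s ∧ r)) ∨ □p):
1. ¬((¬□¬(¬s ∧ r) → □¬□¬(¬s ∧ r)) ∨ □p), w0
2. ¬(¬□¬(¬s ∧ r) → □¬□¬(¬s ∧ r)), w0   [¬∨-rule on 1]
3. ¬□p, w0   [¬∨-rule on 1]
4. ¬□¬(¬s ∧ r), w0   [¬→-rule on 2]
5. ¬□¬□¬(¬s ∧ r), w0   [¬→-rule on 2]
6. ¬p, w1   [¬□-rule on 3: fresh world w1, w0Rw1]
7. ¬s ∧ r, w2   [¬□-rule on 4: fresh world w2, w0Rw2]
8. ¬s, w2   [∧-rule on 7]
9. r, w2   [∧-rule on 7]
10. □¬(¬s ∧ r), w3   [¬□-rule on 5: fresh world w3, w0Rw3]
11. ¬(¬s ∧ r), w0   [□-rule on 10 via w3Rw0]
12. ¬(¬s ∧ r), w1   [□-rule on 10 via w3Rw1]
13. ¬(¬s ∧ r), w2   [□-rule on 10 via w3Rw2]
14. ¬(¬s ∧ r), w3   [□-rule on 10 via w3Rw3]
15. ¬r, w0   [¬∧-rule on 11 (branches; this branch)]
16. ¬r, w1   [¬∧-rule on 12 (branches; this branch)]
17. ¬r, w2   [¬∧-rule on 13 (branches; this branch)]
Accessibility: w0Rw0, w0Rw1, w0Rw2, w0Rw3, w1Rw0, w1Rw1, w1Rw2, w1Rw3, w2Rw0, w2Rw1, w2Rw2, w2Rw3, w3Rw0, w3Rw1, w3Rw2, w3Rw3
Branch closes: r and ¬r both at w2.
Every branch closes (one shown): valid in S5.

S5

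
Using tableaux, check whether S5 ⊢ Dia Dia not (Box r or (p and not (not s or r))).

Tableau for the negation not Dia Dia not (Box r or (p and not (not s or r))):
1. not Dia Dia not (Box r or (p and not (not s or r))), w0
2. not Dia not (Box r or (p and not (not s or r))), w0
3. Box r or (p and not (not s or r)), w0
4. p and not (not s or r), w0
5. p, w0
6. not (not s or r), w0
7. s, w0
8. not r, w0
Accessibility: w0Rw0
The negation has an open branch (countermodel exists).

No, not valid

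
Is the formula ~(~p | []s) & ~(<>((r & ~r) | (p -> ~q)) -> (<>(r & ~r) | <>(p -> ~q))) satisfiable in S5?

No, unsatisfiable

1. ~(~p | []s) & ~(<>((r & ~r) | (p -> ~q)) -> (<>(r & ~r) | <>(p -> ~q))), 0
2. ~(~p | []s), 0   [&-rule on 1]
3. ~(<>((r & ~r) | (p -> ~q)) -> (<>(r & ~r) | <>(p -> ~q))), 0   [&-rule on 1]
4. p, 0   [~|-rule on 2]
5. ~[]s, 0   [~|-rule on 2]
6. <>((r & ~r) | (p -> ~q)), 0   [~->-rule on 3]
7. ~(<>(r & ~r) | <>(p -> ~q)), 0   [~->-rule on 3]
8. ~<>(r & ~r), 0   [~|-rule on 7]
9. ~<>(p -> ~q), 0   [~|-rule on 7]
10. ~(r & ~r), 0   [~<>-rule on 8 via 0R0]
11. ~(p -> ~q), 0   [~<>-rule on 9 via 0R0]
12. q, 0   [~->-rule on 11]
13. r, 0   [~&-rule on 10 (branches; this branch)]
14. ~s, 1   [~[]-rule on 5: fresh world 1, 0R1]
15. ~(r & ~r), 1   [~<>-rule on 8 via 0R1]
16. ~(p -> ~q), 1   [~<>-rule on 9 via 0R1]
17. p, 1   [~->-rule on 16]
18. q, 1   [~->-rule on 16]
19. r, 1   [~&-rule on 15 (branches; this branch)]
20. (r & ~r) | (p -> ~q), 2   [<>-rule on 6: fresh world 2, 0R2]
21. ~(r & ~r), 2   [~<>-rule on 8 via 0R2]
22. ~(p -> ~q), 2   [~<>-rule on 9 via 0R2]
23. p, 2   [~->-rule on 22]
24. q, 2   [~->-rule on 22]
25. p -> ~q, 2   [|-rule on 20 (branches; this branch)]
26. r, 2   [~&-rule on 21 (branches; this branch)]
27. ~q, 2   [->-rule on 25 (branches; this branch)]
Accessibility: 0R0, 0R1, 0R2, 1R0, 1R1, 1R2, 2R0, 2R1, 2R2
Branch closes: q and ~q both at 2.
(One branch shown.) All branches close.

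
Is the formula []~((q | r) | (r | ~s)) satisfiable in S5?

Yes, satisfiable

1. []~((q | r) | (r | ~s)), w0
2. ~((q | r) | (r | ~s)), w0
3. ~(q | r), w0
4. ~(r | ~s), w0
5. ~q, w0
6. ~r, w0
7. s, w0
Accessibility: w0Rw0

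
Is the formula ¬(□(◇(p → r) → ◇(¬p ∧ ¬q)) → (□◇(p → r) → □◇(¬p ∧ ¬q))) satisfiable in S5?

1. ¬(□(◇(p → r) → ◇(¬p ∧ ¬q)) → (□◇(p → r) → □◇(¬p ∧ ¬q))), u
2. □(◇(p → r) → ◇(¬p ∧ ¬q)), u
3. ¬(□◇(p → r) → □◇(¬p ∧ ¬q)), u
4. □◇(p → r), u
5. ¬□◇(¬p ∧ ¬q), u
6. ◇(p → r) → ◇(¬p ∧ ¬q), u
7. ◇(p → r), u
8. ◇(¬p ∧ ¬q), u
9. ¬◇(¬p ∧ ¬q), v
10. ◇(p → r) → ◇(¬p ∧ ¬q), v
11. ◇(p → r), v
12. ¬(¬p ∧ ¬q), u
13. ¬(¬p ∧ ¬q), v
14. ◇(¬p ∧ ¬q), v
15. q, u
16. q, v
17. p → r, w
18. ◇(p → r) → ◇(¬p ∧ ¬q), w
19. ◇(p → r), w
20. ¬(¬p ∧ ¬q), w
21. r, w
22. ◇(¬p ∧ ¬q), w
23. q, w
24. ¬p ∧ ¬q, x
25. ¬p, x
26. ¬q, x
27. ◇(p → r) → ◇(¬p ∧ ¬q), x
28. ◇(p → r), x
29. ¬(¬p ∧ ¬q), x
30. ¬◇(p → r), x
31. ¬(p → r), u
32. p, u
33. ¬r, u
34. ¬(p → r), v
35. p, v
36. ¬r, v
37. ¬(p → r), w
38. p, w
39. ¬r, w
Accessibility: uRu, uRv, uRw, uRx, vRu, vRv, vRw, vRx, wRu, wRv, wRw, wRx, xRu, xRv, xRw, xRx
Branch closes: r and ¬r both at w.
Every branch closes; the branch above is one of them.

Unsatisfiable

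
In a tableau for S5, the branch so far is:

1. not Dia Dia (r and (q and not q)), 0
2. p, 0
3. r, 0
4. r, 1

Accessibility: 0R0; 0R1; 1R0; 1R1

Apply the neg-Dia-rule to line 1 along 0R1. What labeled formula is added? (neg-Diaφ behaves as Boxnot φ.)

neg-Diaφ behaves as Boxnot φ: propagate the negated body to each accessible world.

not Dia (r and (q and not q)), 1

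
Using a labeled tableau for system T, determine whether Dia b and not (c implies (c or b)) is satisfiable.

1. Dia b and not (c implies (c or b)), 0
2. Dia b, 0
3. not (c implies (c or b)), 0
4. c, 0
5. not (c or b), 0
6. not c, 0
7. not b, 0
Accessibility: 0R0
Branch closes: c and not c both at 0.
(One branch shown.) All branches close.

Unsatisfiable (every branch closes)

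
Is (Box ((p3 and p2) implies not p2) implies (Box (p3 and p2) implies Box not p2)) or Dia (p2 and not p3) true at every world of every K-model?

Tableau for the negation not ((Box ((p3 and p2) implies not p2) implies (Box (p3 and p2) implies Box not p2)) or Dia (p2 and not p3)):
1. not ((Box ((p3 and p2) implies not p2) implies (Box (p3 and p2) implies Box not p2)) or Dia (p2 and not p3)), w0
2. not (Box ((p3 and p2) implies not p2) implies (Box (p3 and p2) implies Box not p2)), w0
3. not Dia (p2 and not p3), w0
4. Box ((p3 and p2) implies not p2), w0
5. not (Box (p3 and p2) implies Box not p2), w0
6. Box (p3 and p2), w0
7. not Box not p2, w0
8. p2, w1
9. not (p2 and not p3), w1
10. (p3 and p2) implies not p2, w1
11. p3 and p2, w1
12. p3, w1
13. not (p3 and p2), w1
14. not p2, w1
Accessibility: w0Rw1
Branch closes: p2 and not p2 both at w1.
Every branch of the negation's tableau closes; the branch above is one of them.

Valid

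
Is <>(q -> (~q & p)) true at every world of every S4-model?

Tableau for the negation ~<>(q -> (~q & p)):
1. ~<>(q -> (~q & p)), u
2. ~(q -> (~q & p)), u
3. q, u
4. ~(~q & p), u
5. ~p, u
Accessibility: uRu
The negation has an open branch (countermodel exists).

No, not valid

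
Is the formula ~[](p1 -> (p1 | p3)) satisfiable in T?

Unsatisfiable (every branch closes)

1. ~[](p1 -> (p1 | p3)), w0
2. ~(p1 -> (p1 | p3)), w1   [~[]-rule on 1: fresh world w1, w0Rw1]
3. p1, w1   [~->-rule on 2]
4. ~(p1 | p3), w1   [~->-rule on 2]
5. ~p1, w1   [~|-rule on 4]
6. ~p3, w1   [~|-rule on 4]
Accessibility: w0Rw0, w0Rw1, w1Rw1
Branch closes: p1 and ~p1 both at w1.
(One branch shown.) All branches close.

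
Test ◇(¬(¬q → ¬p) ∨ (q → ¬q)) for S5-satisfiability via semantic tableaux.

Satisfiable (open branch found)

1. ◇(¬(¬q → ¬p) ∨ (q → ¬q)), w0
2. ¬(¬q → ¬p) ∨ (q → ¬q), w1   [◇-rule on 1: fresh world w1, w0Rw1]
3. q → ¬q, w1   [∨-rule on 2 (branches; this branch)]
4. ¬q, w1   [→-rule on 3 (branches; this branch)]
Accessibility: w0Rw0, w0Rw1, w1Rw0, w1Rw1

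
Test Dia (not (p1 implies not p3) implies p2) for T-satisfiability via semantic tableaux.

1. Dia (not (p1 implies not p3) implies p2), 0
2. not (p1 implies not p3) implies p2, 1   [Dia-rule on 1: fresh world 1, 0R1]
3. p2, 1   [implies-rule on 2 (branches; this branch)]
Accessibility: 0R0, 0R1, 1R1

Satisfiable (open branch found)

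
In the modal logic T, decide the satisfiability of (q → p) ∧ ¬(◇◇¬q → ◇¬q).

Satisfiable (open branch found)

1. (q → p) ∧ ¬(◇◇¬q → ◇¬q), u
2. q → p, u
3. ¬(◇◇¬q → ◇¬q), u
4. ◇◇¬q, u
5. ¬◇¬q, u
6. q, u
7. p, u
8. ◇¬q, v
9. q, v
10. ¬q, w
Accessibility: uRu, uRv, vRv, vRw, wRw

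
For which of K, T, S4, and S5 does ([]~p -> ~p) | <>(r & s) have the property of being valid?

T, S4, S5

T-tableau for the negation ~(([]~p -> ~p) | <>(r & s)):
1. ~(([]~p -> ~p) | <>(r & s)), u
2. ~([]~p -> ~p), u
3. ~<>(r & s), u
4. []~p, u
5. p, u
6. ~(r & s), u
7. ~p, u
Accessibility: uRu
Branch closes: p and ~p both at u.
Every branch closes (one shown): valid in T, hence also in S4, S5 (every theorem of T is a theorem of S4 and S5).
K-tableau for the negation ~(([]~p -> ~p) | <>(r & s)):
1. ~(([]~p -> ~p) | <>(r & s)), u
2. ~([]~p -> ~p), u
3. ~<>(r & s), u
4. []~p, u
5. p, u
Complete open branch: countermodel on a K-frame, so not valid in K.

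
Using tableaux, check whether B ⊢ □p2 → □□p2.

Not valid

Tableau for the negation ¬(□p2 → □□p2):
1. ¬(□p2 → □□p2), 0
2. □p2, 0   [¬→-rule on 1]
3. ¬□□p2, 0   [¬→-rule on 1]
4. p2, 0   [□-rule on 2 via 0R0]
5. ¬□p2, 1   [¬□-rule on 3: fresh world 1, 0R1]
6. p2, 1   [□-rule on 2 via 0R1]
7. ¬p2, 2   [¬□-rule on 5: fresh world 2, 1R2]
Accessibility: 0R0, 0R1, 1R0, 1R1, 1R2, 2R1, 2R2
The negation has an open branch (countermodel exists).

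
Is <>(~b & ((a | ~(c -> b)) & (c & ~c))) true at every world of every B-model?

Tableau for the negation ~<>(~b & ((a | ~(c -> b)) & (c & ~c))):
1. ~<>(~b & ((a | ~(c -> b)) & (c & ~c))), u
2. ~(~b & ((a | ~(c -> b)) & (c & ~c))), u
3. ~((a | ~(c -> b)) & (c & ~c)), u
4. ~(c & ~c), u
5. c, u
Accessibility: uRu
The negation has an open branch (countermodel exists).

Invalid (countermodel exists)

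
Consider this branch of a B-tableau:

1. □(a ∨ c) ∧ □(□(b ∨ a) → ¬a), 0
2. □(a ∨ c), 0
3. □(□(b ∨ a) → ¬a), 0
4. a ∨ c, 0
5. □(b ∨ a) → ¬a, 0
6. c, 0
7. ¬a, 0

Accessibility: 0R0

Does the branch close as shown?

Not closed

No atom appears with both signs at the same world.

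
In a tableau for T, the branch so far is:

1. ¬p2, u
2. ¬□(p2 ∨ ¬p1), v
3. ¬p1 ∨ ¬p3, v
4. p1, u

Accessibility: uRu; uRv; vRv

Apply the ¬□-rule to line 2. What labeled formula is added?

a fresh world w with vRw, and ¬(p2 ∨ ¬p1) at w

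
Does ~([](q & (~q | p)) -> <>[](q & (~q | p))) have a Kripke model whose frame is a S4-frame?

1. ~([](q & (~q | p)) -> <>[](q & (~q | p))), u
2. [](q & (~q | p)), u   [~->-rule on 1]
3. ~<>[](q & (~q | p)), u   [~->-rule on 1]
4. q & (~q | p), u   [[]-rule on 2 via uRu]
5. q, u   [&-rule on 4]
6. ~q | p, u   [&-rule on 4]
7. ~[](q & (~q | p)), u   [~<>-rule on 3 via uRu]
8. p, u   [|-rule on 6 (branches; this branch)]
9. ~(q & (~q | p)), v   [~[]-rule on 7: fresh world v, uRv]
10. q & (~q | p), v   [[]-rule on 2 via uRv]
11. q, v   [&-rule on 10]
12. ~q | p, v   [&-rule on 10]
13. ~[](q & (~q | p)), v   [~<>-rule on 3 via uRv]
14. ~(~q | p), v   [~&-rule on 9 (branches; this branch)]
15. ~p, v   [~|-rule on 14]
16. p, v   [|-rule on 12 (branches; this branch)]
Accessibility: uRu, uRv, vRv
Branch closes: p and ~p both at v.
All branches of the tableau close; one closing branch shown above.

Unsatisfiable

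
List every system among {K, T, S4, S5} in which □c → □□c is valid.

S4, S5

T-tableau for the negation ¬(□c → □□c):
1. ¬(□c → □□c), w0
2. □c, w0   [¬→-rule on 1]
3. ¬□□c, w0   [¬→-rule on 1]
4. c, w0   [□-rule on 2 via w0Rw0]
5. ¬□c, w1   [¬□-rule on 3: fresh world w1, w0Rw1]
6. c, w1   [□-rule on 2 via w0Rw1]
7. ¬c, w2   [¬□-rule on 5: fresh world w2, w1Rw2]
Accessibility: w0Rw0, w0Rw1, w1Rw1, w1Rw2, w2Rw2
Complete open branch: countermodel on a T-frame, so not valid in T, nor in K (the same frame is also a K-frame).
S4-tableau for the negation ¬(□c → □□c):
1. ¬(□c → □□c), w0
2. □c, w0   [¬→-rule on 1]
3. ¬□□c, w0   [¬→-rule on 1]
4. c, w0   [□-rule on 2 via w0Rw0]
5. ¬□c, w1   [¬□-rule on 3: fresh world w1, w0Rw1]
6. c, w1   [□-rule on 2 via w0Rw1]
7. ¬c, w2   [¬□-rule on 5: fresh world w2, w1Rw2]
8. c, w2   [□-rule on 2 via w0Rw2]
Accessibility: w0Rw0, w0Rw1, w0Rw2, w1Rw1, w1Rw2, w2Rw2
Branch closes: c and ¬c both at w2.
Every branch closes (one shown): valid in S4, hence also in S5 (every theorem of S4 is a theorem of S5).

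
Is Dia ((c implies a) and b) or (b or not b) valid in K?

Tableau for the negation not (Dia ((c implies a) and b) or (b or not b)):
1. not (Dia ((c implies a) and b) or (b or not b)), u
2. not Dia ((c implies a) and b), u
3. not (b or not b), u
4. not b, u
5. b, u
Branch closes: b and not b both at u.
Every branch of the negation's tableau closes; the branch above is one of them.

Valid in K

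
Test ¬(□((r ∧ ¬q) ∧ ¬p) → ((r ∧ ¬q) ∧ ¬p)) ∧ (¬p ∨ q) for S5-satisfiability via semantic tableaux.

No, unsatisfiable

1. ¬(□((r ∧ ¬q) ∧ ¬p) → ((r ∧ ¬q) ∧ ¬p)) ∧ (¬p ∨ q), w0
2. ¬(□((r ∧ ¬q) ∧ ¬p) → ((r ∧ ¬q) ∧ ¬p)), w0   [∧-rule on 1]
3. ¬p ∨ q, w0   [∧-rule on 1]
4. □((r ∧ ¬q) ∧ ¬p), w0   [¬→-rule on 2]
5. ¬((r ∧ ¬q) ∧ ¬p), w0   [¬→-rule on 2]
6. (r ∧ ¬q) ∧ ¬p, w0   [□-rule on 4 via w0Rw0]
7. r ∧ ¬q, w0   [∧-rule on 6]
8. ¬p, w0   [∧-rule on 6]
9. r, w0   [∧-rule on 7]
10. ¬q, w0   [∧-rule on 7]
11. ¬(r ∧ ¬q), w0   [¬∧-rule on 5 (branches; this branch)]
12. q, w0   [¬∧-rule on 11 (branches; this branch)]
Accessibility: w0Rw0
Branch closes: q and ¬q both at w0.
(One branch shown.) All branches close.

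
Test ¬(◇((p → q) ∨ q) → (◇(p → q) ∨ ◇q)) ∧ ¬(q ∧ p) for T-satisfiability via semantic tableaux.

1. ¬(◇((p → q) ∨ q) → (◇(p → q) ∨ ◇q)) ∧ ¬(q ∧ p), 0
2. ¬(◇((p → q) ∨ q) → (◇(p → q) ∨ ◇q)), 0
3. ¬(q ∧ p), 0
4. ◇((p → q) ∨ q), 0
5. ¬(◇(p → q) ∨ ◇q), 0
6. ¬◇(p → q), 0
7. ¬◇q, 0
8. ¬(p → q), 0
9. p, 0
10. ¬q, 0
11. (p → q) ∨ q, 1
12. ¬(p → q), 1
13. p, 1
14. ¬q, 1
15. p → q, 1
16. q, 1
Accessibility: 0R0, 0R1, 1R1
Branch closes: q and ¬q both at 1.
All branches of the tableau close; one closing branch shown above.

Unsatisfiable (every branch closes)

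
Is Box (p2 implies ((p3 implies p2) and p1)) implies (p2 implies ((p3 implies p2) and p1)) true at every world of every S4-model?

Yes, valid

Tableau for the negation not (Box (p2 implies ((p3 implies p2) and p1)) implies (p2 implies ((p3 implies p2) and p1))):
1. not (Box (p2 implies ((p3 implies p2) and p1)) implies (p2 implies ((p3 implies p2) and p1))), 0
2. Box (p2 implies ((p3 implies p2) and p1)), 0   [neg-implies-rule on 1]
3. not (p2 implies ((p3 implies p2) and p1)), 0   [neg-implies-rule on 1]
4. p2, 0   [neg-implies-rule on 3]
5. not ((p3 implies p2) and p1), 0   [neg-implies-rule on 3]
6. p2 implies ((p3 implies p2) and p1), 0   [Box-rule on 2 via 0R0]
7. not p1, 0   [neg-and-rule on 5 (branches; this branch)]
8. (p3 implies p2) and p1, 0   [implies-rule on 6 (branches; this branch)]
9. p3 implies p2, 0   [and-rule on 8]
10. p1, 0   [and-rule on 8]
Accessibility: 0R0
Branch closes: p1 and not p1 both at 0.
Every branch of the negation's tableau closes; the branch above is one of them.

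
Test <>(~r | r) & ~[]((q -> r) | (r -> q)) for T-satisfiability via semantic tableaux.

1. <>(~r | r) & ~[]((q -> r) | (r -> q)), u
2. <>(~r | r), u   [&-rule on 1]
3. ~[]((q -> r) | (r -> q)), u   [&-rule on 1]
4. ~r | r, v   [<>-rule on 2: fresh world v, uRv]
5. r, v   [|-rule on 4 (branches; this branch)]
6. ~((q -> r) | (r -> q)), w   [~[]-rule on 3: fresh world w, uRw]
7. ~(q -> r), w   [~|-rule on 6]
8. ~(r -> q), w   [~|-rule on 6]
9. q, w   [~->-rule on 7]
10. ~r, w   [~->-rule on 7]
11. r, w   [~->-rule on 8]
12. ~q, w   [~->-rule on 8]
Accessibility: uRu, uRv, uRw, vRv, wRw
Branch closes: r and ~r both at w.
(One branch shown.) All branches close.

Unsatisfiable (every branch closes)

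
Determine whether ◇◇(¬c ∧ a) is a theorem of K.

No, not valid

Tableau for the negation ¬◇◇(¬c ∧ a):
1. ¬◇◇(¬c ∧ a), w0
The negation has an open branch (countermodel exists).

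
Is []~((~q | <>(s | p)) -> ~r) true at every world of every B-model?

Not valid

Tableau for the negation ~[]~((~q | <>(s | p)) -> ~r):
1. ~[]~((~q | <>(s | p)) -> ~r), 0
2. (~q | <>(s | p)) -> ~r, 1
3. ~r, 1
Accessibility: 0R0, 0R1, 1R0, 1R1
The negation has an open branch (countermodel exists).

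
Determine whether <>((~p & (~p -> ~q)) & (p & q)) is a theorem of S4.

Tableau for the negation ~<>((~p & (~p -> ~q)) & (p & q)):
1. ~<>((~p & (~p -> ~q)) & (p & q)), u
2. ~((~p & (~p -> ~q)) & (p & q)), u   [~<>-rule on 1 via uRu]
3. ~(p & q), u   [~&-rule on 2 (branches; this branch)]
4. ~q, u   [~&-rule on 3 (branches; this branch)]
Accessibility: uRu
The negation has an open branch (countermodel exists).

Not valid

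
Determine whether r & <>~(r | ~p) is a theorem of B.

Tableau for the negation ~(r & <>~(r | ~p)):
1. ~(r & <>~(r | ~p)), u
2. ~<>~(r | ~p), u
3. r | ~p, u
4. ~p, u
Accessibility: uRu
The negation has an open branch (countermodel exists).

Not valid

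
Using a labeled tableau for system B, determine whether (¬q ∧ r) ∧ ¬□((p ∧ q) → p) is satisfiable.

1. (¬q ∧ r) ∧ ¬□((p ∧ q) → p), u
2. ¬q ∧ r, u
3. ¬□((p ∧ q) → p), u
4. ¬q, u
5. r, u
6. ¬((p ∧ q) → p), v
7. p ∧ q, v
8. ¬p, v
9. p, v
10. q, v
Accessibility: uRu, uRv, vRu, vRv
Branch closes: p and ¬p both at v.
All branches of the tableau close; one closing branch shown above.

Unsatisfiable (every branch closes)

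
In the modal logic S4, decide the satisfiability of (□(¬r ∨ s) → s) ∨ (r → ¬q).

1. (□(¬r ∨ s) → s) ∨ (r → ¬q), 0
2. r → ¬q, 0
3. ¬q, 0
Accessibility: 0R0

Yes, satisfiable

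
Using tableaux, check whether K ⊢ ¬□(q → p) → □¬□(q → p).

No, not valid

Tableau for the negation ¬(¬□(q → p) → □¬□(q → p)):
1. ¬(¬□(q → p) → □¬□(q → p)), u
2. ¬□(q → p), u
3. ¬□¬□(q → p), u
4. ¬(q → p), v
5. q, v
6. ¬p, v
7. □(q → p), w
Accessibility: uRv, uRw
The negation has an open branch (countermodel exists).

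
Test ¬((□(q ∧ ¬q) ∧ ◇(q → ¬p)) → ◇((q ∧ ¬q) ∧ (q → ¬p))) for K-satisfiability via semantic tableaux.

Unsatisfiable (every branch closes)

1. ¬((□(q ∧ ¬q) ∧ ◇(q → ¬p)) → ◇((q ∧ ¬q) ∧ (q → ¬p))), 0
2. □(q ∧ ¬q) ∧ ◇(q → ¬p), 0
3. ¬◇((q ∧ ¬q) ∧ (q → ¬p)), 0
4. □(q ∧ ¬q), 0
5. ◇(q → ¬p), 0
6. q → ¬p, 1
7. ¬((q ∧ ¬q) ∧ (q → ¬p)), 1
8. q ∧ ¬q, 1
9. q, 1
10. ¬q, 1
Accessibility: 0R1
Branch closes: q and ¬q both at 1.
(One branch shown.) All branches close.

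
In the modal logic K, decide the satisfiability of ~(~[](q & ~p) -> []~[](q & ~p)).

1. ~(~[](q & ~p) -> []~[](q & ~p)), w0
2. ~[](q & ~p), w0
3. ~[]~[](q & ~p), w0
4. ~(q & ~p), w1
5. p, w1
6. [](q & ~p), w2
Accessibility: w0Rw1, w0Rw2

Satisfiable (open branch found)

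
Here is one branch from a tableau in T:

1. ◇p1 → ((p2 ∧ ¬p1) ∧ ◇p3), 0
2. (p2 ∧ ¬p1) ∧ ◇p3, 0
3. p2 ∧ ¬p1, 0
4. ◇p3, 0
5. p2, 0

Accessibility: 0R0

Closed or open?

Open

No world carries both an atom and its negation.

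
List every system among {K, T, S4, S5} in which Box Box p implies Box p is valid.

T, S4, S5

K-tableau for the negation not (Box Box p implies Box p):
1. not (Box Box p implies Box p), u
2. Box Box p, u
3. not Box p, u
4. not p, v
5. Box p, v
Accessibility: uRv
Complete open branch: countermodel on a K-frame, so not valid in K.
T-tableau for the negation not (Box Box p implies Box p):
1. not (Box Box p implies Box p), u
2. Box Box p, u
3. not Box p, u
4. Box p, u
5. p, u
6. not p, v
7. Box p, v
8. p, v
Accessibility: uRu, uRv, vRv
Branch closes: p and not p both at v.
Every branch closes (one shown): valid in T, hence also in S4, S5 (every theorem of T is a theorem of S4 and S5).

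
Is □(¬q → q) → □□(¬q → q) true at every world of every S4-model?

Valid

Tableau for the negation ¬(□(¬q → q) → □□(¬q → q)):
1. ¬(□(¬q → q) → □□(¬q → q)), w0
2. □(¬q → q), w0
3. ¬□□(¬q → q), w0
4. ¬q → q, w0
5. q, w0
6. ¬□(¬q → q), w1
7. ¬q → q, w1
8. q, w1
9. ¬(¬q → q), w2
10. ¬q, w2
11. ¬q → q, w2
12. q, w2
Accessibility: w0Rw0, w0Rw1, w0Rw2, w1Rw1, w1Rw2, w2Rw2
Branch closes: q and ¬q both at w2.
Every branch of the negation's tableau closes; the branch above is one of them.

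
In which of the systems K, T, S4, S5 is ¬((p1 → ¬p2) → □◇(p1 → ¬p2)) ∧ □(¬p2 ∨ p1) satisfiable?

K, T, S4

S5-tableau for the formula:
1. ¬((p1 → ¬p2) → □◇(p1 → ¬p2)) ∧ □(¬p2 ∨ p1), u
2. ¬((p1 → ¬p2) → □◇(p1 → ¬p2)), u
3. □(¬p2 ∨ p1), u
4. p1 → ¬p2, u
5. ¬□◇(p1 → ¬p2), u
6. ¬p2 ∨ p1, u
7. ¬p2, u
8. p1, u
9. ¬◇(p1 → ¬p2), v
10. ¬p2 ∨ p1, v
11. ¬(p1 → ¬p2), u
12. p2, u
Accessibility: uRu, uRv, vRu, vRv
Branch closes: p2 and ¬p2 both at u.
Every branch closes (one shown): unsatisfiable in S5.
S4-tableau for the formula:
1. ¬((p1 → ¬p2) → □◇(p1 → ¬p2)) ∧ □(¬p2 ∨ p1), u
2. ¬((p1 → ¬p2) → □◇(p1 → ¬p2)), u
3. □(¬p2 ∨ p1), u
4. p1 → ¬p2, u
5. ¬□◇(p1 → ¬p2), u
6. ¬p2 ∨ p1, u
7. ¬p2, u
8. p1, u
9. ¬◇(p1 → ¬p2), v
10. ¬p2 ∨ p1, v
11. ¬(p1 → ¬p2), v
12. p1, v
13. p2, v
Accessibility: uRu, uRv, vRv
Complete open branch: satisfiable in S4, hence also in K, T (this S4-model is also a K-model and a T-model).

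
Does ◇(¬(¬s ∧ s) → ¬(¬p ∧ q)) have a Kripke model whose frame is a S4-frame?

Yes, satisfiable

1. ◇(¬(¬s ∧ s) → ¬(¬p ∧ q)), u
2. ¬(¬s ∧ s) → ¬(¬p ∧ q), v
3. ¬(¬p ∧ q), v
4. ¬q, v
Accessibility: uRu, uRv, vRv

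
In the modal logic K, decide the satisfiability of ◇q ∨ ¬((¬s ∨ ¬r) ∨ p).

1. ◇q ∨ ¬((¬s ∨ ¬r) ∨ p), w0
2. ¬((¬s ∨ ¬r) ∨ p), w0   [∨-rule on 1 (branches; this branch)]
3. ¬(¬s ∨ ¬r), w0   [¬∨-rule on 2]
4. ¬p, w0   [¬∨-rule on 2]
5. s, w0   [¬∨-rule on 3]
6. r, w0   [¬∨-rule on 3]

Yes, satisfiable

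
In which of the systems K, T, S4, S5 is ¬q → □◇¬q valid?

S5

S4-tableau for the negation ¬(¬q → □◇¬q):
1. ¬(¬q → □◇¬q), w0
2. ¬q, w0
3. ¬□◇¬q, w0
4. ¬◇¬q, w1
5. q, w1
Accessibility: w0Rw0, w0Rw1, w1Rw1
Complete open branch: countermodel on an S4-frame, so not valid in S4, nor in K, T (the same frame is also a K-frame and a T-frame).
S5-tableau for the negation ¬(¬q → □◇¬q):
1. ¬(¬q → □◇¬q), w0
2. ¬q, w0
3. ¬□◇¬q, w0
4. ¬◇¬q, w1
5. q, w0
Accessibility: w0Rw0, w0Rw1, w1Rw0, w1Rw1
Branch closes: q and ¬q both at w0.
Every branch closes (one shown): valid in S5.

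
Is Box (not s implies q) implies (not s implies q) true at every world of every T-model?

Valid in T

Tableau for the negation not (Box (not s implies q) implies (not s implies q)):
1. not (Box (not s implies q) implies (not s implies q)), 0
2. Box (not s implies q), 0
3. not (not s implies q), 0
4. not s, 0
5. not q, 0
6. not s implies q, 0
7. q, 0
Accessibility: 0R0
Branch closes: q and not q both at 0.
Every branch of the negation's tableau closes; the branch above is one of them.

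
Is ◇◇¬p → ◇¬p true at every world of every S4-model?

Valid in S4

Tableau for the negation ¬(◇◇¬p → ◇¬p):
1. ¬(◇◇¬p → ◇¬p), w0
2. ◇◇¬p, w0
3. ¬◇¬p, w0
4. p, w0
5. ◇¬p, w1
6. p, w1
7. ¬p, w2
8. p, w2
Accessibility: w0Rw0, w0Rw1, w0Rw2, w1Rw1, w1Rw2, w2Rw2
Branch closes: p and ¬p both at w2.
All branches of the negation close; one closing branch shown above.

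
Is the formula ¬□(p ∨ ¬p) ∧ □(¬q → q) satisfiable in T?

1. ¬□(p ∨ ¬p) ∧ □(¬q → q), w0
2. ¬□(p ∨ ¬p), w0   [∧-rule on 1]
3. □(¬q → q), w0   [∧-rule on 1]
4. ¬q → q, w0   [□-rule on 3 via w0Rw0]
5. q, w0   [→-rule on 4 (branches; this branch)]
6. ¬(p ∨ ¬p), w1   [¬□-rule on 2: fresh world w1, w0Rw1]
7. ¬p, w1   [¬∨-rule on 6]
8. p, w1   [¬∨-rule on 6]
Accessibility: w0Rw0, w0Rw1, w1Rw1
Branch closes: p and ¬p both at w1.
(One branch shown.) All branches close.

No, unsatisfiable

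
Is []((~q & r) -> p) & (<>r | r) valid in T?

No, not valid

Tableau for the negation ~([]((~q & r) -> p) & (<>r | r)):
1. ~([]((~q & r) -> p) & (<>r | r)), u
2. ~(<>r | r), u   [~&-rule on 1 (branches; this branch)]
3. ~<>r, u   [~|-rule on 2]
4. ~r, u   [~|-rule on 2]
Accessibility: uRu
The negation has an open branch (countermodel exists).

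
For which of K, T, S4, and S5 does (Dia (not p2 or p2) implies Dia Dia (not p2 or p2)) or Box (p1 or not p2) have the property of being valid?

T, S4, S5

T-tableau for the negation not ((Dia (not p2 or p2) implies Dia Dia (not p2 or p2)) or Box (p1 or not p2)):
1. not ((Dia (not p2 or p2) implies Dia Dia (not p2 or p2)) or Box (p1 or not p2)), w0
2. not (Dia (not p2 or p2) implies Dia Dia (not p2 or p2)), w0
3. not Box (p1 or not p2), w0
4. Dia (not p2 or p2), w0
5. not Dia Dia (not p2 or p2), w0
6. not Dia (not p2 or p2), w0
7. not (not p2 or p2), w0
8. p2, w0
9. not p2, w0
Accessibility: w0Rw0
Branch closes: p2 and not p2 both at w0.
Every branch closes (one shown): valid in T, hence also in S4, S5 (every theorem of T is a theorem of S4 and S5).
K-tableau for the negation not ((Dia (not p2 or p2) implies Dia Dia (not p2 or p2)) or Box (p1 or not p2)):
1. not ((Dia (not p2 or p2) implies Dia Dia (not p2 or p2)) or Box (p1 or not p2)), w0
2. not (Dia (not p2 or p2) implies Dia Dia (not p2 or p2)), w0
3. not Box (p1 or not p2), w0
4. Dia (not p2 or p2), w0
5. not Dia Dia (not p2 or p2), w0
6. not (p1 or not p2), w1
7. not p1, w1
8. p2, w1
9. not Dia (not p2 or p2), w1
10. not p2 or p2, w2
11. not Dia (not p2 or p2), w2
12. p2, w2
Accessibility: w0Rw1, w0Rw2
Complete open branch: countermodel on a K-frame, so not valid in K.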